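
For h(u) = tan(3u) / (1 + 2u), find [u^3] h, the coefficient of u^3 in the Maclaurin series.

Take the Cauchy product of the two expansions.
[u^0] = 0;  [u^1] = 3;  [u^2] = -6;  [u^3] = 21.
So c_3 = h′′′(0)/3! = 21.

21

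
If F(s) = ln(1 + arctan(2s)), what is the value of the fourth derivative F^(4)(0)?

32

Plug the Maclaurin series of the inner function into that of the outer and collect terms.
From the series, [s^4] F = 4/3; multiply by 4! = 24 to get 32.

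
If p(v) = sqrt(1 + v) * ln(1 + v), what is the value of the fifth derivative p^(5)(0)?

-71/16

Take the Cauchy product of the two expansions.
From the series, [v^5] p = -71/1920; multiply by 5! = 120 to get -71/16.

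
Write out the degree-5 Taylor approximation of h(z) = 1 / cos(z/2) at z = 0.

5*z^4/384 + z^2/8 + 1

Invert the denominator's series and multiply.
h(0) = 1
h′(0) = 0
h′′(0) = 1/4
h′′′(0) = 0
h^(4)(0) = 5/16
h^(5)(0) = 0
The Taylor polynomial is Σ h^(k)(0)/k! · z^k.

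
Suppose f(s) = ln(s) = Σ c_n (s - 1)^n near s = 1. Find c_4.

Apply the Taylor formula c_k = f^(k)(a)/k!.

-1/4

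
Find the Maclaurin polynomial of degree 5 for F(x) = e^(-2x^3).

1 - 2*x^3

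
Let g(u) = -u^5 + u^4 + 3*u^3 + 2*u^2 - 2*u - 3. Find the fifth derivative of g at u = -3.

-120

The coefficient of (u + 3)^5 in the expansion is -1, so g^(5)(-3) = 5! * (-1) = -120.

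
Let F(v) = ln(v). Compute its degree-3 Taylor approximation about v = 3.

Use the known series and substitute for the argument.
[(v - 3)^0] = ln(3);  [(v - 3)^1] = 1/3;  [(v - 3)^2] = -1/18;  [(v - 3)^3] = 1/81.

(v - 3)^3/81 - (v - 3)^2/18 + (v - 3)/3 + ln(3)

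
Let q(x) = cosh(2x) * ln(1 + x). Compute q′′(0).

-1

Multiply the two series term by term and collect like powers.
From the series, [x^2] q = -1/2; multiply by 2! = 2 to get -1.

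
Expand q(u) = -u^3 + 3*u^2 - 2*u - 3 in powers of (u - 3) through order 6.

-(u - 3)^3 - 6*(u - 3)^2 - 11*(u - 3) - 9

Use the known series and substitute for the argument.
q(3) = -9
q′(3) = -11
q′′(3) = -12
q′′′(3) = -6
q^(4)(3) = 0
q^(5)(3) = 0
q^(6)(3) = 0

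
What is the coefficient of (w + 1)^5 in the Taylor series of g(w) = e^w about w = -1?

[(w + 1)^0] = e^(-1);  [(w + 1)^1] = e^(-1);  [(w + 1)^2] = e^(-1)/2;  [(w + 1)^3] = e^(-1)/6;  [(w + 1)^4] = e^(-1)/24;  [(w + 1)^5] = e^(-1)/120.
So c_5 = g^(5)(-1)/5! = e^(-1)/120.

e^(-1)/120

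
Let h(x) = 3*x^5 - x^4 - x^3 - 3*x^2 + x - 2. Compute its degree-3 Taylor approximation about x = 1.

25*(x - 1)^3 + 18*(x - 1)^2 + 3*(x - 1) - 3

Compute the successive derivatives at the expansion point and divide by k!.
[(x - 1)^0] = -3;  [(x - 1)^1] = 3;  [(x - 1)^2] = 18;  [(x - 1)^3] = 25.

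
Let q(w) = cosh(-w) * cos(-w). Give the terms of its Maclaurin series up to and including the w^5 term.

1 - w^4/6

Write out both Maclaurin series and multiply, keeping only the needed powers.
q(0) = 1
q′(0) = 0
q′′(0) = 0
q′′′(0) = 0
q^(4)(0) = -4
q^(5)(0) = 0
The Taylor polynomial is Σ q^(k)(0)/k! · w^k.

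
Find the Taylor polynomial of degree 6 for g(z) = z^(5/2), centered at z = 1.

-5*(z - 1)^6/1024 + 3*(z - 1)^5/256 - 5*(z - 1)^4/128 + 5*(z - 1)^3/16 + 15*(z - 1)^2/8 + 5*(z - 1)/2 + 1

[(z - 1)^0] = 1;  [(z - 1)^1] = 5/2;  [(z - 1)^2] = 15/8;  [(z - 1)^3] = 5/16;  [(z - 1)^4] = -5/128;  [(z - 1)^5] = 3/256;  [(z - 1)^6] = -5/1024.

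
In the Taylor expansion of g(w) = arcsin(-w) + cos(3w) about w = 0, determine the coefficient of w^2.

Combine the two series term by term.
g(0) = 1
g′(0) = -1
g′′(0) = -9
The Taylor polynomial is Σ g^(k)(0)/k! · w^k.

-9/2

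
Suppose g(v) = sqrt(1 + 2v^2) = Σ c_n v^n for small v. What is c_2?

Differentiate repeatedly and evaluate at the center.
[v^0] = 1;  [v^1] = 0;  [v^2] = 1.

1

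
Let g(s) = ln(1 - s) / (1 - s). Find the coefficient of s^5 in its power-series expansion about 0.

Expand 1/(denominator) as a geometric series and multiply by the numerator's series.
[s^0] = 0;  [s^1] = -1;  [s^2] = -3/2;  [s^3] = -11/6;  [s^4] = -25/12;  [s^5] = -137/60.
So c_5 = g^(5)(0)/5! = -137/60.

-137/60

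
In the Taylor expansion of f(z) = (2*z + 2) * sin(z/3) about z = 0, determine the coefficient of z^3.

Multiply each power in the prefactor through the base expansion.
[z^0] = 0;  [z^1] = 2/3;  [z^2] = 2/3;  [z^3] = -1/81.

-1/81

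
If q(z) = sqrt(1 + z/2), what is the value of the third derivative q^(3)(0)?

3/64

Use the known series and substitute for the argument.
From the series, [z^3] q = 1/128; multiply by 3! = 6 to get 3/64.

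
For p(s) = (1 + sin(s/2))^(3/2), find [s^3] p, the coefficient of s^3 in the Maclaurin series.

Let u equal the inner series; expand the outer function in u and truncate.
[s^0] = 1;  [s^1] = 3/4;  [s^2] = 3/32;  [s^3] = -5/128.

-5/128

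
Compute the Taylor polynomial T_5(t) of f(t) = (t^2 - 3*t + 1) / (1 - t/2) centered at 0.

Distribute the polynomial across the series and collect like powers.
f(0) = 1
f′(0) = -5/2
f′′(0) = -1/2
f′′′(0) = -3/4
f^(4)(0) = -3/2
f^(5)(0) = -15/4
Dividing each by k! gives the coefficients c_0, ..., c_5.

-t^5/32 - t^4/16 - t^3/8 - t^2/4 - 5*t/2 + 1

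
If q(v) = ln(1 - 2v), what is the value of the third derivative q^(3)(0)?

From the series, [v^3] q = -8/3; multiply by 3! = 6 to get -16.

-16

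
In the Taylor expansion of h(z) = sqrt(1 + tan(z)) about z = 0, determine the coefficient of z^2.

Compose series: expand the inner function first, then feed it into the outer expansion.
[z^0] = 1;  [z^1] = 1/2;  [z^2] = -1/8.
So c_2 = h′′(0)/2! = -1/8.

-1/8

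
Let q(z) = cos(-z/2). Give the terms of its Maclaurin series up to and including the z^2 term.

1 - z^2/8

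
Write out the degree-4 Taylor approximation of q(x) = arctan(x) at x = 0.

-x^3/3 + x

q(0) = 0
q′(0) = 1
q′′(0) = 0
q′′′(0) = -2
q^(4)(0) = 0
The Taylor polynomial is Σ q^(k)(0)/k! · x^k.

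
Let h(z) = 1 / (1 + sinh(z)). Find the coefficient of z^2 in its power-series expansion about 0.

Write 1/(1+u) = 1 - u + u^2 - u^3 + ... and substitute the series for u.
h(0) = 1
h′(0) = -1
h′′(0) = 2
So c_2 = h′′(0)/2! = 1.

1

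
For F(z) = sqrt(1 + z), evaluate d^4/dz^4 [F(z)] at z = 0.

Compute the successive derivatives at the expansion point and divide by k!.
The coefficient of z^4 in the expansion is -5/128, so F^(4)(0) = 4! * (-5/128) = -15/16.

-15/16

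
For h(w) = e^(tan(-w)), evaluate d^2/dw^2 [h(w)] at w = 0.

Plug the Maclaurin series of the inner function into that of the outer and collect terms.
From the series, [w^2] h = 1/2; multiply by 2! = 2 to get 1.

1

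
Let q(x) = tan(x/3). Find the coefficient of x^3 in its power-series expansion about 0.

Apply the Taylor formula c_k = f^(k)(a)/k!.
q(0) = 0
q′(0) = 1/3
q′′(0) = 0
q′′′(0) = 2/27
Dividing each by k! gives the coefficients c_0, ..., c_3.

1/81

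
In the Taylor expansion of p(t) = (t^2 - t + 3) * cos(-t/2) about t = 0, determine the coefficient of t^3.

Multiply each power in the prefactor through the base expansion.

1/8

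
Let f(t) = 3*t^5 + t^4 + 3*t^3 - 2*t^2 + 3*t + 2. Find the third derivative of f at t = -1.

The coefficient of (t + 1)^3 in the expansion is 29, so f′′′(-1) = 3! * (29) = 174.

174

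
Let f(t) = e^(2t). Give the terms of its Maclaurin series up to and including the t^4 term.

2*t^4/3 + 4*t^3/3 + 2*t^2 + 2*t + 1

Compute the successive derivatives at the expansion point and divide by k!.
f(0) = 1
f′(0) = 2
f′′(0) = 4
f′′′(0) = 8
f^(4)(0) = 16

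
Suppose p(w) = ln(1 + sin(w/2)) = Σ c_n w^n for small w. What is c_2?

Compose series: expand the inner function first, then feed it into the outer expansion.
p(0) = 0
p′(0) = 1/2
p′′(0) = -1/4

-1/8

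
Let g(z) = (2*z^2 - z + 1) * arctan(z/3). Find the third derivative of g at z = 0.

Distribute the polynomial across the series and collect like powers.
From the series, [z^3] g = 53/81; multiply by 3! = 6 to get 106/27.

106/27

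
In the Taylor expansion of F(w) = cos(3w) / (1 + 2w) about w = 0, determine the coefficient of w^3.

1

Multiply the two series term by term and collect like powers.
F(0) = 1
F′(0) = -2
F′′(0) = -1
F′′′(0) = 6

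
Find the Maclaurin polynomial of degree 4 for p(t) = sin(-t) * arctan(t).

t^4/2 - t^2

Write out both Maclaurin series and multiply, keeping only the needed powers.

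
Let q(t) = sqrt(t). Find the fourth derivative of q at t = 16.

-15/262144

The coefficient of (t - 16)^4 in the expansion is -5/2097152, so q^(4)(16) = 4! * (-5/2097152) = -15/262144.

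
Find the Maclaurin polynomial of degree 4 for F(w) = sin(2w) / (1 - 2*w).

Expand 1/(denominator) as a geometric series and multiply by the numerator's series.
F(0) = 0
F′(0) = 2
F′′(0) = 8
F′′′(0) = 40
F^(4)(0) = 320

40*w^4/3 + 20*w^3/3 + 4*w^2 + 2*w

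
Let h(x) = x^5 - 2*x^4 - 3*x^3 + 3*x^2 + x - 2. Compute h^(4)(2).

192

From the series, [(x - 2)^4] h = 8; multiply by 4! = 24 to get 192.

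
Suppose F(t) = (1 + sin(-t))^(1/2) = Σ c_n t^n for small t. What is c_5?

-1/3840

Substitute the inner expansion into the outer series and collect powers.
F(0) = 1
F′(0) = -1/2
F′′(0) = -1/4
F′′′(0) = 1/8
F^(4)(0) = 1/16
F^(5)(0) = -1/32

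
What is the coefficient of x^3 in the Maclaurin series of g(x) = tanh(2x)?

-8/3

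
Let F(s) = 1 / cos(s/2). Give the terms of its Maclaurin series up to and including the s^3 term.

s^2/8 + 1

Write the quotient as an unknown series and match coefficients against numerator = denominator · series.
F(0) = 1
F′(0) = 0
F′′(0) = 1/4
F′′′(0) = 0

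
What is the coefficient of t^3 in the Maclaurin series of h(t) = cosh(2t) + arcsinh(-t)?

Add the two expansions coefficient-wise.
So c_3 = h′′′(0)/3! = 1/6.

1/6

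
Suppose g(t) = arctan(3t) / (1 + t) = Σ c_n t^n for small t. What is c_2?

-3

Multiply the two series term by term and collect like powers.
[t^0] = 0;  [t^1] = 3;  [t^2] = -3.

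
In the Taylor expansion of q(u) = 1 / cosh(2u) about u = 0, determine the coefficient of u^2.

Divide the numerator series by the denominator series (power-series long division).
q(0) = 1
q′(0) = 0
q′′(0) = -4
So c_2 = q′′(0)/2! = -2.

-2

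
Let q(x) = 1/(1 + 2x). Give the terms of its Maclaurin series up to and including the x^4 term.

16*x^4 - 8*x^3 + 4*x^2 - 2*x + 1

q(0) = 1
q′(0) = -2
q′′(0) = 8
q′′′(0) = -48
q^(4)(0) = 384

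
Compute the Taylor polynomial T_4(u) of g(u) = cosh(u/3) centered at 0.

Differentiate repeatedly and evaluate at the center.
g(0) = 1
g′(0) = 0
g′′(0) = 1/9
g′′′(0) = 0
g^(4)(0) = 1/81

u^4/1944 + u^2/18 + 1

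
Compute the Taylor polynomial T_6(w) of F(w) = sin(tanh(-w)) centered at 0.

-37*w^5/120 + w^3/2 - w

Compose series: expand the inner function first, then feed it into the outer expansion.
F(0) = 0
F′(0) = -1
F′′(0) = 0
F′′′(0) = 3
F^(4)(0) = 0
F^(5)(0) = -37
F^(6)(0) = 0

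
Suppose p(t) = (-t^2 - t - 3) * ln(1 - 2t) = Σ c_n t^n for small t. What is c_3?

Multiply each power in the prefactor through the base expansion.
p(0) = 0
p′(0) = 6
p′′(0) = 16
p′′′(0) = 72
Then c_k = p^(k)(0)/k! gives each Taylor coefficient.

12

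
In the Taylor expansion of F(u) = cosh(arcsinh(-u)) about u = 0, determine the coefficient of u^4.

Compose series: expand the inner function first, then feed it into the outer expansion.
F(0) = 1
F′(0) = 0
F′′(0) = 1
F′′′(0) = 0
F^(4)(0) = -3
So c_4 = F^(4)(0)/4! = -1/8.

-1/8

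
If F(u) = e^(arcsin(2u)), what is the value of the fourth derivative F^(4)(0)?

Substitute the inner expansion into the outer series and collect powers.
The coefficient of u^4 in the expansion is 10/3, so F^(4)(0) = 4! * (10/3) = 80.

80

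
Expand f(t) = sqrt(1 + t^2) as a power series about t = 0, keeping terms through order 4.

-t^4/8 + t^2/2 + 1

Apply the Taylor formula c_k = f^(k)(a)/k!.
f(0) = 1
f′(0) = 0
f′′(0) = 1
f′′′(0) = 0
f^(4)(0) = -3
Dividing each by k! gives the coefficients c_0, ..., c_4.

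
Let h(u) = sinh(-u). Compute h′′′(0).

-1

The coefficient of u^3 in the expansion is -1/6, so h′′′(0) = 3! * (-1/6) = -1.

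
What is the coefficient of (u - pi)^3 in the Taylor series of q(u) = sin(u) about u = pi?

1/6

Apply the Taylor formula c_k = f^(k)(a)/k!.
[(u - pi)^0] = 0;  [(u - pi)^1] = -1;  [(u - pi)^2] = 0;  [(u - pi)^3] = 1/6.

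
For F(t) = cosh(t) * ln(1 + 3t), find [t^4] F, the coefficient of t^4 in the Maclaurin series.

Take the Cauchy product of the two expansions.
F(0) = 0
F′(0) = 3
F′′(0) = -9
F′′′(0) = 63
F^(4)(0) = -540
Then c_k = F^(k)(0)/k! gives each Taylor coefficient.

-45/2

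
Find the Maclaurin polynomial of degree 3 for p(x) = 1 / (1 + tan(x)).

-4*x^3/3 + x^2 - x + 1

Write 1/(1+u) = 1 - u + u^2 - u^3 + ... and substitute the series for u.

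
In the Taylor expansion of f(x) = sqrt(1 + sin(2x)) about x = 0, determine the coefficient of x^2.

Substitute the inner expansion into the outer series and collect powers.
f(0) = 1
f′(0) = 1
f′′(0) = -1
The Taylor polynomial is Σ f^(k)(0)/k! · x^k.

-1/2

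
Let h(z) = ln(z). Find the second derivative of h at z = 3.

-1/9

From the series, [(z - 3)^2] h = -1/18; multiply by 2! = 2 to get -1/9.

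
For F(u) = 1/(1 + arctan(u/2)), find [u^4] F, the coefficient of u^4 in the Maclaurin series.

1/48

Substitute the inner expansion into the outer series and collect powers.
[u^0] = 1;  [u^1] = -1/2;  [u^2] = 1/4;  [u^3] = -1/12;  [u^4] = 1/48.
So c_4 = F^(4)(0)/4! = 1/48.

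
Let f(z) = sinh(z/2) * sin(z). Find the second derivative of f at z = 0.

1

Expand each factor separately, then convolve coefficients.
The coefficient of z^2 in the expansion is 1/2, so f′′(0) = 2! * (1/2) = 1.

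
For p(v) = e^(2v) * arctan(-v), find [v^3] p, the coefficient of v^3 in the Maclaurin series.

Multiply the two series term by term and collect like powers.
p(0) = 0
p′(0) = -1
p′′(0) = -4
p′′′(0) = -10

-5/3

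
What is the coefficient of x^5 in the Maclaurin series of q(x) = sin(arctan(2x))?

Substitute the inner expansion into the outer series and collect powers.
[x^0] = 0;  [x^1] = 2;  [x^2] = 0;  [x^3] = -4;  [x^4] = 0;  [x^5] = 12.

12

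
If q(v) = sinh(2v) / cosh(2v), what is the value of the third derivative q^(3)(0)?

-16

Divide the numerator series by the denominator series (power-series long division).
From the series, [v^3] q = -8/3; multiply by 3! = 6 to get -16.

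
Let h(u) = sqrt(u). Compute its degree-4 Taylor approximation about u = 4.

h(4) = 2
h′(4) = 1/4
h′′(4) = -1/32
h′′′(4) = 3/256
h^(4)(4) = -15/2048

-5*(u - 4)^4/16384 + (u - 4)^3/512 - (u - 4)^2/64 + (u - 4)/4 + 2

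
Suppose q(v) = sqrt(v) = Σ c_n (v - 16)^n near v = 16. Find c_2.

Apply the Taylor formula c_k = f^(k)(a)/k!.
[(v - 16)^0] = 4;  [(v - 16)^1] = 1/8;  [(v - 16)^2] = -1/512.

-1/512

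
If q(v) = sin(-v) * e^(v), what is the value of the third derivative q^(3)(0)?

Take the Cauchy product of the two expansions.
From the series, [v^3] q = -1/3; multiply by 3! = 6 to get -2.

-2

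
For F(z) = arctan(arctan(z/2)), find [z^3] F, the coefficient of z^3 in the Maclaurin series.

-1/12

Substitute the inner expansion into the outer series and collect powers.
F(0) = 0
F′(0) = 1/2
F′′(0) = 0
F′′′(0) = -1/2
Then c_k = F^(k)(0)/k! gives each Taylor coefficient.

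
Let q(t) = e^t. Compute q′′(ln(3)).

3

The coefficient of (t - ln(3))^2 in the expansion is 3/2, so q′′(ln(3)) = 2! * (3/2) = 3.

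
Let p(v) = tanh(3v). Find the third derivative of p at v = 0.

-54

The coefficient of v^3 in the expansion is -9, so p′′′(0) = 3! * (-9) = -54.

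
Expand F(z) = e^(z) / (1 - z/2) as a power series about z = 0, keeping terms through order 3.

Multiply the two series term by term and collect like powers.
F(0) = 1
F′(0) = 3/2
F′′(0) = 5/2
F′′′(0) = 19/4

19*z^3/24 + 5*z^2/4 + 3*z/2 + 1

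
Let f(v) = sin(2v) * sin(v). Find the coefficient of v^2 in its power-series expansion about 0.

Multiply the two series term by term and collect like powers.
[v^0] = 0;  [v^1] = 0;  [v^2] = 2.
So c_2 = f′′(0)/2! = 2.

2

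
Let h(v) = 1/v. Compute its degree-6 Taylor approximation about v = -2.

[(v + 2)^0] = -1/2;  [(v + 2)^1] = -1/4;  [(v + 2)^2] = -1/8;  [(v + 2)^3] = -1/16;  [(v + 2)^4] = -1/32;  [(v + 2)^5] = -1/64;  [(v + 2)^6] = -1/128.

-(v + 2)^6/128 - (v + 2)^5/64 - (v + 2)^4/32 - (v + 2)^3/16 - (v + 2)^2/8 - (v + 2)/4 - 1/2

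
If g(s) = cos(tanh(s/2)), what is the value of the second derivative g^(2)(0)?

-1/4

Compose series: expand the inner function first, then feed it into the outer expansion.
From the series, [s^2] g = -1/8; multiply by 2! = 2 to get -1/4.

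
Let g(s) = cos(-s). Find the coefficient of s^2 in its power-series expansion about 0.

g(0) = 1
g′(0) = 0
g′′(0) = -1
Dividing each by k! gives the coefficients c_0, ..., c_2.

-1/2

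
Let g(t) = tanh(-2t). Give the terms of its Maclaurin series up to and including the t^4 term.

g(0) = 0
g′(0) = -2
g′′(0) = 0
g′′′(0) = 16
g^(4)(0) = 0

8*t^3/3 - 2*t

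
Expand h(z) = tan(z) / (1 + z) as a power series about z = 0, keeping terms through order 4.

Take the Cauchy product of the two expansions.
h(0) = 0
h′(0) = 1
h′′(0) = -2
h′′′(0) = 8
h^(4)(0) = -32

-4*z^4/3 + 4*z^3/3 - z^2 + z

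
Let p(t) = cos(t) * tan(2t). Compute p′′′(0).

Take the Cauchy product of the two expansions.
The coefficient of t^3 in the expansion is 5/3, so p′′′(0) = 3! * (5/3) = 10.

10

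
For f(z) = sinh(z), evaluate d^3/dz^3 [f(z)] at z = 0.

1

The coefficient of z^3 in the expansion is 1/6, so f′′′(0) = 3! * (1/6) = 1.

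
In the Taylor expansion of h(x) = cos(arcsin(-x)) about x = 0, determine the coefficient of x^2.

Compose series: expand the inner function first, then feed it into the outer expansion.

-1/2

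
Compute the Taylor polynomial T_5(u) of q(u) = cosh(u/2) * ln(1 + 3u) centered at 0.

Multiply the two series term by term and collect like powers.
[u^0] = 0;  [u^1] = 3;  [u^2] = -9/2;  [u^3] = 75/8;  [u^4] = -333/16;  [u^5] = 31829/640.

31829*u^5/640 - 333*u^4/16 + 75*u^3/8 - 9*u^2/2 + 3*u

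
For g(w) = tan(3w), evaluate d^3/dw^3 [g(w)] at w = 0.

Compute the successive derivatives at the expansion point and divide by k!.
The coefficient of w^3 in the expansion is 9, so g′′′(0) = 3! * (9) = 54.

54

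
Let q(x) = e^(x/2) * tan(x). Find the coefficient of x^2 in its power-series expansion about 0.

Expand each factor separately, then convolve coefficients.
q(0) = 0
q′(0) = 1
q′′(0) = 1
So c_2 = q′′(0)/2! = 1/2.

1/2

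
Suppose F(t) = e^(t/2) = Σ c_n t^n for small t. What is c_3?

1/48

F(0) = 1
F′(0) = 1/2
F′′(0) = 1/4
F′′′(0) = 1/8
Then c_k = F^(k)(0)/k! gives each Taylor coefficient.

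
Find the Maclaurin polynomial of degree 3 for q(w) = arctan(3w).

-9*w^3 + 3*w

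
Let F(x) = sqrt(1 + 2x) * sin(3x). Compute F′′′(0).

-36

Write out both Maclaurin series and multiply, keeping only the needed powers.
From the series, [x^3] F = -6; multiply by 3! = 6 to get -36.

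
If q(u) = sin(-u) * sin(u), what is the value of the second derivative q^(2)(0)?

-2

Expand each factor separately, then convolve coefficients.
From the series, [u^2] q = -1; multiply by 2! = 2 to get -2.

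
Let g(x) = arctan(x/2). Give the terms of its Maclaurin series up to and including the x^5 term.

x^5/160 - x^3/24 + x/2

Apply the Taylor formula c_k = f^(k)(a)/k!.
g(0) = 0
g′(0) = 1/2
g′′(0) = 0
g′′′(0) = -1/4
g^(4)(0) = 0
g^(5)(0) = 3/4
The Taylor polynomial is Σ g^(k)(0)/k! · x^k.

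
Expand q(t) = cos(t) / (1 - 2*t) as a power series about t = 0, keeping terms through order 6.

40439*t^6/720 + 337*t^5/12 + 337*t^4/24 + 7*t^3 + 7*t^2/2 + 2*t + 1

Multiply the numerator's expansion by the denominator's geometric series.
q(0) = 1
q′(0) = 2
q′′(0) = 7
q′′′(0) = 42
q^(4)(0) = 337
q^(5)(0) = 3370
q^(6)(0) = 40439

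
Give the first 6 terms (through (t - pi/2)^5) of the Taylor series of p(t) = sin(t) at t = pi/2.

(t - pi/2)^4/24 - (t - pi/2)^2/2 + 1

[(t - pi/2)^0] = 1;  [(t - pi/2)^1] = 0;  [(t - pi/2)^2] = -1/2;  [(t - pi/2)^3] = 0;  [(t - pi/2)^4] = 1/24;  [(t - pi/2)^5] = 0.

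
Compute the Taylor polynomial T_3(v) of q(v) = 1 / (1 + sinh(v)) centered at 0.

-7*v^3/6 + v^2 - v + 1

Write 1/(1+u) = 1 - u + u^2 - u^3 + ... and substitute the series for u.
q(0) = 1
q′(0) = -1
q′′(0) = 2
q′′′(0) = -7
Dividing each by k! gives the coefficients c_0, ..., c_3.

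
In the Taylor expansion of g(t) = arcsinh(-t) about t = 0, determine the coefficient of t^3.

1/6

[t^0] = 0;  [t^1] = -1;  [t^2] = 0;  [t^3] = 1/6.
So c_3 = g′′′(0)/3! = 1/6.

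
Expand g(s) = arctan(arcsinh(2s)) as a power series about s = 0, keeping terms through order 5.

Plug the Maclaurin series of the inner function into that of the outer and collect terms.
g(0) = 0
g′(0) = 2
g′′(0) = 0
g′′′(0) = -24
g^(4)(0) = 0
g^(5)(0) = 1696
Dividing each by k! gives the coefficients c_0, ..., c_5.

212*s^5/15 - 4*s^3 + 2*s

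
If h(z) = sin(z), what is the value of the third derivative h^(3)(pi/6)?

-sqrt(3)/2

From the series, [(z - pi/6)^3] h = -sqrt(3)/12; multiply by 3! = 6 to get -sqrt(3)/2.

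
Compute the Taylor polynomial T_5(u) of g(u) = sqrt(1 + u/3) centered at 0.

7*u^5/62208 - 5*u^4/10368 + u^3/432 - u^2/72 + u/6 + 1

Use the known series and substitute for the argument.
[u^0] = 1;  [u^1] = 1/6;  [u^2] = -1/72;  [u^3] = 1/432;  [u^4] = -5/10368;  [u^5] = 7/62208.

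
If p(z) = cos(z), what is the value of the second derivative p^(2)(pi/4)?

-sqrt(2)/2

Use the known series and substitute for the argument.
The coefficient of (z - pi/4)^2 in the expansion is -sqrt(2)/4, so p′′(pi/4) = 2! * (-sqrt(2)/4) = -sqrt(2)/2.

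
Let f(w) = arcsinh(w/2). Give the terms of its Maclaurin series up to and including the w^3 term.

-w^3/48 + w/2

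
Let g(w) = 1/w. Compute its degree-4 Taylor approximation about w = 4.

Compute the successive derivatives at the expansion point and divide by k!.
g(4) = 1/4
g′(4) = -1/16
g′′(4) = 1/32
g′′′(4) = -3/128
g^(4)(4) = 3/128
Dividing each by k! gives the coefficients c_0, ..., c_4.

(w - 4)^4/1024 - (w - 4)^3/256 + (w - 4)^2/64 - (w - 4)/16 + 1/4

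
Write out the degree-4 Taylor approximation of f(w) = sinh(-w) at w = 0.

-w^3/6 - w

Apply the Taylor formula c_k = f^(k)(a)/k!.
[w^0] = 0;  [w^1] = -1;  [w^2] = 0;  [w^3] = -1/6;  [w^4] = 0.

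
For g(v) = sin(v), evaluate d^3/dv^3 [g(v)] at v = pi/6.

-sqrt(3)/2

The coefficient of (v - pi/6)^3 in the expansion is -sqrt(3)/12, so g′′′(pi/6) = 3! * (-sqrt(3)/12) = -sqrt(3)/2.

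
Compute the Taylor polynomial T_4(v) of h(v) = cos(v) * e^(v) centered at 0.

-v^4/6 - v^3/3 + v + 1

Write out both Maclaurin series and multiply, keeping only the needed powers.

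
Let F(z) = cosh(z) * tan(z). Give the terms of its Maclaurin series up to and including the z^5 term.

41*z^5/120 + 5*z^3/6 + z

Expand each factor separately, then convolve coefficients.
F(0) = 0
F′(0) = 1
F′′(0) = 0
F′′′(0) = 5
F^(4)(0) = 0
F^(5)(0) = 41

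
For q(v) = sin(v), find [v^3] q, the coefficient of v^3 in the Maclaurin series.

-1/6

Differentiate repeatedly and evaluate at the center.
So c_3 = q′′′(0)/3! = -1/6.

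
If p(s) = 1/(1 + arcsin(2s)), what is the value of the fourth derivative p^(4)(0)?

512

Compose series: expand the inner function first, then feed it into the outer expansion.
The coefficient of s^4 in the expansion is 64/3, so p^(4)(0) = 4! * (64/3) = 512.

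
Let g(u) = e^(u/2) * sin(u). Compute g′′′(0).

Expand each factor separately, then convolve coefficients.
From the series, [u^3] g = -1/24; multiply by 3! = 6 to get -1/4.

-1/4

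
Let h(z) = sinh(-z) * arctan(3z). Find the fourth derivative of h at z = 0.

204

Write out both Maclaurin series and multiply, keeping only the needed powers.
From the series, [z^4] h = 17/2; multiply by 4! = 24 to get 204.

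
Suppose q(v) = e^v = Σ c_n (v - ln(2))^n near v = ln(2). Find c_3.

Differentiate repeatedly and evaluate at the center.
q(ln(2)) = 2
q′(ln(2)) = 2
q′′(ln(2)) = 2
q′′′(ln(2)) = 2
So c_3 = q′′′(ln(2))/3! = 1/3.

1/3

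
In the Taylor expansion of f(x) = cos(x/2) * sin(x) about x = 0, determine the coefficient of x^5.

Expand each factor separately, then convolve coefficients.
f(0) = 0
f′(0) = 1
f′′(0) = 0
f′′′(0) = -7/4
f^(4)(0) = 0
f^(5)(0) = 61/16
The Taylor polynomial is Σ f^(k)(0)/k! · x^k.

61/1920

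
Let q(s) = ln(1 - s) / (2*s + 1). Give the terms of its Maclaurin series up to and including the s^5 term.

-391*s^5/30 + 77*s^4/12 - 10*s^3/3 + 3*s^2/2 - s

Expand 1/(denominator) as a geometric series and multiply by the numerator's series.
q(0) = 0
q′(0) = -1
q′′(0) = 3
q′′′(0) = -20
q^(4)(0) = 154
q^(5)(0) = -1564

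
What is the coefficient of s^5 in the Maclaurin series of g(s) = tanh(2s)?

64/15

Use the known series and substitute for the argument.
g(0) = 0
g′(0) = 2
g′′(0) = 0
g′′′(0) = -16
g^(4)(0) = 0
g^(5)(0) = 512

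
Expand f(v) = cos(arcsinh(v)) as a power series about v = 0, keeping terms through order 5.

Plug the Maclaurin series of the inner function into that of the outer and collect terms.
f(0) = 1
f′(0) = 0
f′′(0) = -1
f′′′(0) = 0
f^(4)(0) = 5
f^(5)(0) = 0
The Taylor polynomial is Σ f^(k)(0)/k! · v^k.

5*v^4/24 - v^2/2 + 1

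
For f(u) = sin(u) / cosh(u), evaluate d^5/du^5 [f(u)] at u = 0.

Divide the numerator series by the denominator series (power-series long division).
From the series, [u^5] f = 3/10; multiply by 5! = 120 to get 36.

36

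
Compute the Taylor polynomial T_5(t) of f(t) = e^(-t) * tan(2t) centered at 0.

341*t^5/60 - 3*t^4 + 11*t^3/3 - 2*t^2 + 2*t

Multiply the two series term by term and collect like powers.
f(0) = 0
f′(0) = 2
f′′(0) = -4
f′′′(0) = 22
f^(4)(0) = -72
f^(5)(0) = 682
The Taylor polynomial is Σ f^(k)(0)/k! · t^k.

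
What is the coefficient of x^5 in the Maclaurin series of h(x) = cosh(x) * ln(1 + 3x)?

2129/40

Multiply the two series term by term and collect like powers.
h(0) = 0
h′(0) = 3
h′′(0) = -9
h′′′(0) = 63
h^(4)(0) = -540
h^(5)(0) = 6387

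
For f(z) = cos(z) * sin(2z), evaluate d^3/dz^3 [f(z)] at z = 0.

-14

Write out both Maclaurin series and multiply, keeping only the needed powers.
The coefficient of z^3 in the expansion is -7/3, so f′′′(0) = 3! * (-7/3) = -14.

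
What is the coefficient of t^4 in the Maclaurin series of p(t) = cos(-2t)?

2/3

p(0) = 1
p′(0) = 0
p′′(0) = -4
p′′′(0) = 0
p^(4)(0) = 16
Dividing each by k! gives the coefficients c_0, ..., c_4.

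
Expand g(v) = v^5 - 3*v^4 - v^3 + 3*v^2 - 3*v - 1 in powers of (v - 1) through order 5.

(v - 1)^5 + 2*(v - 1)^4 - 3*(v - 1)^3 - 8*(v - 1)^2 - 7*(v - 1) - 4

Use the known series and substitute for the argument.
g(1) = -4
g′(1) = -7
g′′(1) = -16
g′′′(1) = -18
g^(4)(1) = 48
g^(5)(1) = 120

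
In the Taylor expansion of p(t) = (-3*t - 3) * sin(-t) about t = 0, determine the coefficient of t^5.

Shift and add copies of the series according to the polynomial's terms.
[t^0] = 0;  [t^1] = 3;  [t^2] = 3;  [t^3] = -1/2;  [t^4] = -1/2;  [t^5] = 1/40.

1/40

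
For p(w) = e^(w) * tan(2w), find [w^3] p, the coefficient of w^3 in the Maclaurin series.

11/3

Write out both Maclaurin series and multiply, keeping only the needed powers.
p(0) = 0
p′(0) = 2
p′′(0) = 4
p′′′(0) = 22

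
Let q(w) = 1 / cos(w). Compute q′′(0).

1

Divide the numerator series by the denominator series (power-series long division).
From the series, [w^2] q = 1/2; multiply by 2! = 2 to get 1.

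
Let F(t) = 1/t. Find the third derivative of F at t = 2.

-3/8

Use the known series and substitute for the argument.
From the series, [(t - 2)^3] F = -1/16; multiply by 3! = 6 to get -3/8.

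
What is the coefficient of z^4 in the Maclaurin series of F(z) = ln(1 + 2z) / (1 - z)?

-4/3

Use 1/(1 - r) = Σ r^k on the denominator, then take the Cauchy product.
[z^0] = 0;  [z^1] = 2;  [z^2] = 0;  [z^3] = 8/3;  [z^4] = -4/3.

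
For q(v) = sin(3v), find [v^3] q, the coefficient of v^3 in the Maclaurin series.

-9/2

c_3 = q′′′(0)/3! = -9/2.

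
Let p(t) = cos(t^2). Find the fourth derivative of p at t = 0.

The coefficient of t^4 in the expansion is -1/2, so p^(4)(0) = 4! * (-1/2) = -12.

-12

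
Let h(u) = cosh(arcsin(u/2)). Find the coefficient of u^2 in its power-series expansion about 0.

1/8

Substitute the inner expansion into the outer series and collect powers.
h(0) = 1
h′(0) = 0
h′′(0) = 1/4
So c_2 = h′′(0)/2! = 1/8.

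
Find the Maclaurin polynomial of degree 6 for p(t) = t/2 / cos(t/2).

Write the quotient as an unknown series and match coefficients against numerator = denominator · series.
p(0) = 0
p′(0) = 1/2
p′′(0) = 0
p′′′(0) = 3/8
p^(4)(0) = 0
p^(5)(0) = 25/32
p^(6)(0) = 0
The Taylor polynomial is Σ p^(k)(0)/k! · t^k.

5*t^5/768 + t^3/16 + t/2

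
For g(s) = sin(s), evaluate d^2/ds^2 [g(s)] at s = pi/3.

From the series, [(s - pi/3)^2] g = -sqrt(3)/4; multiply by 2! = 2 to get -sqrt(3)/2.

-sqrt(3)/2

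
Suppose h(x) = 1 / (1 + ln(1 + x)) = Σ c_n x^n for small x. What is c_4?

11/3

Use the geometric series for the reciprocal, then substitute.
h(0) = 1
h′(0) = -1
h′′(0) = 3
h′′′(0) = -14
h^(4)(0) = 88
Dividing each by k! gives the coefficients c_0, ..., c_4.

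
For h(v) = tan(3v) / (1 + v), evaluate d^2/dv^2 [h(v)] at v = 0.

Expand each factor separately, then convolve coefficients.
From the series, [v^2] h = -3; multiply by 2! = 2 to get -6.

-6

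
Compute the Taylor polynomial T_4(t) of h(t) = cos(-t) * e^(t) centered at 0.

-t^4/6 - t^3/3 + t + 1

Expand each factor separately, then convolve coefficients.
[t^0] = 1;  [t^1] = 1;  [t^2] = 0;  [t^3] = -1/3;  [t^4] = -1/6.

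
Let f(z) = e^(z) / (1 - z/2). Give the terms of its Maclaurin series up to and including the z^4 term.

Multiply the two series term by term and collect like powers.

7*z^4/16 + 19*z^3/24 + 5*z^2/4 + 3*z/2 + 1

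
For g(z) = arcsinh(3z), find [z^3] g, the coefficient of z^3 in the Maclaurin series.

-9/2

g(0) = 0
g′(0) = 3
g′′(0) = 0
g′′′(0) = -27
The Taylor polynomial is Σ g^(k)(0)/k! · z^k.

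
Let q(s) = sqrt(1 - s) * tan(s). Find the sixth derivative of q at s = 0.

-1323/16

Expand each factor separately, then convolve coefficients.
The coefficient of s^6 in the expansion is -147/1280, so q^(6)(0) = 6! * (-147/1280) = -1323/16.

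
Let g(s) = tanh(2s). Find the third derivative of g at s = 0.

-16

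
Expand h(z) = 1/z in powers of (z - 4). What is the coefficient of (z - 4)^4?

1/1024

h(4) = 1/4
h′(4) = -1/16
h′′(4) = 1/32
h′′′(4) = -3/128
h^(4)(4) = 3/128
So c_4 = h^(4)(4)/4! = 1/1024.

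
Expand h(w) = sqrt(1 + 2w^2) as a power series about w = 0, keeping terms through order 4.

[w^0] = 1;  [w^1] = 0;  [w^2] = 1;  [w^3] = 0;  [w^4] = -1/2.

-w^4/2 + w^2 + 1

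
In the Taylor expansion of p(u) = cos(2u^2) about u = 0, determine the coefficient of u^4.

-2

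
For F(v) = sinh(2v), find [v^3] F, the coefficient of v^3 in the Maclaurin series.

4/3

Apply the Taylor formula c_k = f^(k)(a)/k!.
F(0) = 0
F′(0) = 2
F′′(0) = 0
F′′′(0) = 8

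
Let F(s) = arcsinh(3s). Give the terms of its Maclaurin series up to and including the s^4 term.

-9*s^3/2 + 3*s

F(0) = 0
F′(0) = 3
F′′(0) = 0
F′′′(0) = -27
F^(4)(0) = 0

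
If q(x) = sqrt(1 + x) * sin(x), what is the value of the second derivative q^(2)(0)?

1

Expand each factor separately, then convolve coefficients.
The coefficient of x^2 in the expansion is 1/2, so q′′(0) = 2! * (1/2) = 1.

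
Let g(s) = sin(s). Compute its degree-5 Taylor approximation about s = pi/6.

sqrt(3)*(s - pi/6)^5/240 + (s - pi/6)^4/48 - sqrt(3)*(s - pi/6)^3/12 - (s - pi/6)^2/4 + sqrt(3)*(s - pi/6)/2 + 1/2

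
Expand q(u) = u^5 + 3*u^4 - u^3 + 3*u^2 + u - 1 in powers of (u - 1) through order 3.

[(u - 1)^0] = 6;  [(u - 1)^1] = 21;  [(u - 1)^2] = 28;  [(u - 1)^3] = 21.

21*(u - 1)^3 + 28*(u - 1)^2 + 21*(u - 1) + 6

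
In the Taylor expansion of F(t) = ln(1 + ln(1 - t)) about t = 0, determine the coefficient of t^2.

Plug the Maclaurin series of the inner function into that of the outer and collect terms.
[t^0] = 0;  [t^1] = -1;  [t^2] = -1.

-1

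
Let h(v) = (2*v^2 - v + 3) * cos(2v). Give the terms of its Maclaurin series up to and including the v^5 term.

Shift and add copies of the series according to the polynomial's terms.
h(0) = 3
h′(0) = -1
h′′(0) = -8
h′′′(0) = 12
h^(4)(0) = -48
h^(5)(0) = -80
Then c_k = h^(k)(0)/k! gives each Taylor coefficient.

-2*v^5/3 - 2*v^4 + 2*v^3 - 4*v^2 - v + 3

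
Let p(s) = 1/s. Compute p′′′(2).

-3/8

The coefficient of (s - 2)^3 in the expansion is -1/16, so p′′′(2) = 3! * (-1/16) = -3/8.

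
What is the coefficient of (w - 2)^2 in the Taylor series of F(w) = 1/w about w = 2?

F(2) = 1/2
F′(2) = -1/4
F′′(2) = 1/4
So c_2 = F′′(2)/2! = 1/8.

1/8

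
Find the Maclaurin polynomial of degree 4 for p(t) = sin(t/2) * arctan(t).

Expand each factor separately, then convolve coefficients.
p(0) = 0
p′(0) = 0
p′′(0) = 1
p′′′(0) = 0
p^(4)(0) = -9/2

-3*t^4/16 + t^2/2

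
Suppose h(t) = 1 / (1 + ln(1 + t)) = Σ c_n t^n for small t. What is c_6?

Use the geometric series for the reciprocal, then substitute.
h(0) = 1
h′(0) = -1
h′′(0) = 3
h′′′(0) = -14
h^(4)(0) = 88
h^(5)(0) = -694
h^(6)(0) = 6578
So c_6 = h^(6)(0)/6! = 3289/360.

3289/360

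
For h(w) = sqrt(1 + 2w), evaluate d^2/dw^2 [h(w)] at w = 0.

From the series, [w^2] h = -1/2; multiply by 2! = 2 to get -1.

-1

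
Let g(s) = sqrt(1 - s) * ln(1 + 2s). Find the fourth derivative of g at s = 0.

Multiply the two series term by term and collect like powers.
From the series, [s^4] g = -125/24; multiply by 4! = 24 to get -125.

-125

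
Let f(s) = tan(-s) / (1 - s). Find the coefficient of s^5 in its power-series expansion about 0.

Take the Cauchy product of the two expansions.
So c_5 = f^(5)(0)/5! = -22/15.

-22/15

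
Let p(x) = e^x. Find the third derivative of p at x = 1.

e

The coefficient of (x - 1)^3 in the expansion is e/6, so p′′′(1) = 3! * (e/6) = e.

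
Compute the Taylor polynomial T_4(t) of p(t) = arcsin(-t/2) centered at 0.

-t^3/48 - t/2

p(0) = 0
p′(0) = -1/2
p′′(0) = 0
p′′′(0) = -1/8
p^(4)(0) = 0
Then c_k = p^(k)(0)/k! gives each Taylor coefficient.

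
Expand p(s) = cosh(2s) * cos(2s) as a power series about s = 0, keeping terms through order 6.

1 - 8*s^4/3

Multiply the two series term by term and collect like powers.
p(0) = 1
p′(0) = 0
p′′(0) = 0
p′′′(0) = 0
p^(4)(0) = -64
p^(5)(0) = 0
p^(6)(0) = 0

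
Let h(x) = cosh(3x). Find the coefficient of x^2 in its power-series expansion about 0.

9/2

h(0) = 1
h′(0) = 0
h′′(0) = 9
The Taylor polynomial is Σ h^(k)(0)/k! · x^k.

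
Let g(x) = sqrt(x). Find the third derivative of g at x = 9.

1/648

Differentiate repeatedly and evaluate at the center.
The coefficient of (x - 9)^3 in the expansion is 1/3888, so g′′′(9) = 3! * (1/3888) = 1/648.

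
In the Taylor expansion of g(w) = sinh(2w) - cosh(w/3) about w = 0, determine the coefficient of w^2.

-1/18

Add the two expansions coefficient-wise.
g(0) = -1
g′(0) = 2
g′′(0) = -1/9
So c_2 = g′′(0)/2! = -1/18.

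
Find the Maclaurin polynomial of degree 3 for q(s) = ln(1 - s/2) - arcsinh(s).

Expand each term separately and add.
[s^0] = 0;  [s^1] = -3/2;  [s^2] = -1/8;  [s^3] = 1/8.

s^3/8 - s^2/8 - 3*s/2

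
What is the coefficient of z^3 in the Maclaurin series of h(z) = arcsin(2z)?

Use the known series and substitute for the argument.
[z^0] = 0;  [z^1] = 2;  [z^2] = 0;  [z^3] = 4/3.

4/3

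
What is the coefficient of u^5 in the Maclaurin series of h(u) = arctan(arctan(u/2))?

Plug the Maclaurin series of the inner function into that of the outer and collect terms.
[u^0] = 0;  [u^1] = 1/2;  [u^2] = 0;  [u^3] = -1/12;  [u^4] = 0;  [u^5] = 11/480.

11/480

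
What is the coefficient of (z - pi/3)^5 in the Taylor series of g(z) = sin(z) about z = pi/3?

1/240

g(pi/3) = sqrt(3)/2
g′(pi/3) = 1/2
g′′(pi/3) = -sqrt(3)/2
g′′′(pi/3) = -1/2
g^(4)(pi/3) = sqrt(3)/2
g^(5)(pi/3) = 1/2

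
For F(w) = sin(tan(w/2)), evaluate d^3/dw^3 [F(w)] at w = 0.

Plug the Maclaurin series of the inner function into that of the outer and collect terms.
The coefficient of w^3 in the expansion is 1/48, so F′′′(0) = 3! * (1/48) = 1/8.

1/8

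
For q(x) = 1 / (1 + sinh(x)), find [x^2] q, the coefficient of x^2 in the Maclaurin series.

Expand as Σ (-1)^k u^k with u equal to the inner function's series.
q(0) = 1
q′(0) = -1
q′′(0) = 2

1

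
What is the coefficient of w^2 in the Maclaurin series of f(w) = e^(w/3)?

1/18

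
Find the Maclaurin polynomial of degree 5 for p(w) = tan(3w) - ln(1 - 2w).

194*w^5/5 + 4*w^4 + 35*w^3/3 + 2*w^2 + 5*w

Expand each term separately and add.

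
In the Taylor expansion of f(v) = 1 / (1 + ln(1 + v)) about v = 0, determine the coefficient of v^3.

-7/3

Use the geometric series for the reciprocal, then substitute.
f(0) = 1
f′(0) = -1
f′′(0) = 3
f′′′(0) = -14
So c_3 = f′′′(0)/3! = -7/3.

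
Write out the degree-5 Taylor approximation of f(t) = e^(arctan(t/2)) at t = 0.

Let u equal the inner series; expand the outer function in u and truncate.
f(0) = 1
f′(0) = 1/2
f′′(0) = 1/4
f′′′(0) = -1/8
f^(4)(0) = -7/16
f^(5)(0) = 5/32
Then c_k = f^(k)(0)/k! gives each Taylor coefficient.

t^5/768 - 7*t^4/384 - t^3/48 + t^2/8 + t/2 + 1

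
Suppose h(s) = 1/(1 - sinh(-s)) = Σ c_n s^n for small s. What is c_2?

1

Let u equal the inner series; expand the outer function in u and truncate.
h(0) = 1
h′(0) = -1
h′′(0) = 2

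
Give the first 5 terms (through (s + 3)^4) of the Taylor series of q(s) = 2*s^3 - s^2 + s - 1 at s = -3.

2*(s + 3)^3 - 19*(s + 3)^2 + 61*(s + 3) - 67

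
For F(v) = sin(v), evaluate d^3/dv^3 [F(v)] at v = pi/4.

The coefficient of (v - pi/4)^3 in the expansion is -sqrt(2)/12, so F′′′(pi/4) = 3! * (-sqrt(2)/12) = -sqrt(2)/2.

-sqrt(2)/2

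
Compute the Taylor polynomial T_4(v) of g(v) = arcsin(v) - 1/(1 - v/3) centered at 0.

Combine the two series term by term.

-v^4/81 + 7*v^3/54 - v^2/9 + 2*v/3 - 1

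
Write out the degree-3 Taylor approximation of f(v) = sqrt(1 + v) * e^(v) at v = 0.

Multiply the two series term by term and collect like powers.
[v^0] = 1;  [v^1] = 3/2;  [v^2] = 7/8;  [v^3] = 17/48.

17*v^3/48 + 7*v^2/8 + 3*v/2 + 1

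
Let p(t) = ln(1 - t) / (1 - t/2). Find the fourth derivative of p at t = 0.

Write out both Maclaurin series and multiply, keeping only the needed powers.
The coefficient of t^4 in the expansion is -2/3, so p^(4)(0) = 4! * (-2/3) = -16.

-16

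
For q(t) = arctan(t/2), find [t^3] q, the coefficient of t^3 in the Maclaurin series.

c_3 = q′′′(0)/3! = -1/24.

-1/24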